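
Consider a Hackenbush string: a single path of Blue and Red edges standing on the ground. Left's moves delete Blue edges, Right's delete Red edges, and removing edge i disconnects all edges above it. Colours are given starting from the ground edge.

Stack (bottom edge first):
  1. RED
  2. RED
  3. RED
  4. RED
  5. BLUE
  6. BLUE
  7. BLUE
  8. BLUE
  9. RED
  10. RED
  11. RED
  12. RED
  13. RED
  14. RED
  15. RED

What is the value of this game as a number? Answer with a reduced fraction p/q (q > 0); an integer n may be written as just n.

-6399/2048

Recurse on prefixes of the 15-edge string RED RED RED RED BLUE BLUE BLUE BLUE RED RED RED RED RED RED RED:
1 of 15 · R · max L −∞ · min R 0 — -1
2 of 15 · RR · max L −∞ · min R -1 — -2
3 of 15 · RRR · max L −∞ · min R -2 — -3
4 of 15 · RRRR · max L −∞ · min R -3 — -4
5 of 15 · RRRRB · max L -4 · min R -3 — -7/2
6 of 15 · RRRRBB · max L -7/2 · min R -3 — -13/4
7 of 15 · RRRRBBB · max L -13/4 · min R -3 — -25/8
8 of 15 · RRRRBBBB · max L -25/8 · min R -3 — -49/16
9 of 15 · RRRRBBBBR · max L -25/8 · min R -49/16 — -99/32
10 of 15 · RRRRBBBBRR · max L -25/8 · min R -99/32 — -199/64
11 of 15 · RRRRBBBBRRR · max L -25/8 · min R -199/64 — -399/128
12 of 15 · RRRRBBBBRRRR · max L -25/8 · min R -399/128 — -799/256
13 of 15 · RRRRBBBBRRRRR · max L -25/8 · min R -799/256 — -1599/512
14 of 15 · RRRRBBBBRRRRRR · max L -25/8 · min R -1599/512 — -3199/1024
15 of 15 · RRRRBBBBRRRRRRR · max L -25/8 · min R -3199/1024 — -6399/2048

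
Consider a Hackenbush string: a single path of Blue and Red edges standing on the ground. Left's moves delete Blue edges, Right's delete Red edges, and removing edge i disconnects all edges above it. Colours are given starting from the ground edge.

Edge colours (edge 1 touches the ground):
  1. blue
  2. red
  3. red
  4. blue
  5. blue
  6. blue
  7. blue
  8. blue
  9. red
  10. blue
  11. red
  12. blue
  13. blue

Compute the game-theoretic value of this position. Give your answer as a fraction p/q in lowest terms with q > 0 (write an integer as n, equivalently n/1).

2007/4096

b: Left { 0 }, Right { · } -> simplest 1
br: Left { 0 }, Right { 1 } -> simplest 1/2
brr: Left { 0 }, Right { 1/2 1 } -> simplest 1/4
brrb: Left { 0 1/4 }, Right { 1/2 1 } -> simplest 3/8
brrbb: Left { 0 1/4 3/8 }, Right { 1/2 1 } -> simplest 7/16
brrbbb: Left { 0 1/4 3/8 7/16 }, Right { 1/2 1 } -> simplest 15/32
brrbbbb: Left { 0 1/4 3/8 7/16 15/32 }, Right { 1/2 1 } -> simplest 31/64
brrbbbbb: Left { 0 1/4 3/8 7/16 15/32 31/64 }, Right { 1/2 1 } -> simplest 63/128
brrbbbbbr: Left { 0 1/4 3/8 7/16 15/32 31/64 }, Right { 63/128 1/2 1 } -> simplest 125/256
brrbbbbbrb: Left { 0 1/4 3/8 7/16 15/32 31/64 125/256 }, Right { 63/128 1/2 1 } -> simplest 251/512
brrbbbbbrbr: Left { 0 1/4 3/8 7/16 15/32 31/64 125/256 }, Right { 251/512 63/128 1/2 1 } -> simplest 501/1024
brrbbbbbrbrb: Left { 0 1/4 3/8 7/16 15/32 31/64 125/256 501/1024 }, Right { 251/512 63/128 1/2 1 } -> simplest 1003/2048
brrbbbbbrbrbb: Left { 0 1/4 3/8 7/16 15/32 31/64 125/256 501/1024 1003/2048 }, Right { 251/512 63/128 1/2 1 } -> simplest 2007/4096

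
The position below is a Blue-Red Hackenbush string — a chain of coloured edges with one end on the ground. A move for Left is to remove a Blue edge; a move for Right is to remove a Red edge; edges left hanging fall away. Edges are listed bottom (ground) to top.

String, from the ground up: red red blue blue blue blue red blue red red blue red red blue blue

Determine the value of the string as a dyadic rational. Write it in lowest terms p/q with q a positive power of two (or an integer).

value(r) = {  | 0 } — -1
value(rr) = {  | -1 0 } — -2
value(rrb) = { -2 | -1 0 } — -3/2
value(rrbb) = { -2 -3/2 | -1 0 } — -5/4
value(rrbbb) = { -2 -3/2 -5/4 | -1 0 } — -9/8
value(rrbbbb) = { -2 -3/2 -5/4 -9/8 | -1 0 } — -17/16
value(rrbbbbr) = { -2 -3/2 -5/4 -9/8 | -17/16 -1 0 } — -35/32
value(rrbbbbrb) = { -2 -3/2 -5/4 -9/8 -35/32 | -17/16 -1 0 } — -69/64
value(rrbbbbrbr) = { -2 -3/2 -5/4 -9/8 -35/32 | -69/64 -17/16 -1 0 } — -139/128
value(rrbbbbrbrr) = { -2 -3/2 -5/4 -9/8 -35/32 | -139/128 -69/64 -17/16 -1 0 } — -279/256
value(rrbbbbrbrrb) = { -2 -3/2 -5/4 -9/8 -35/32 -279/256 | -139/128 -69/64 -17/16 -1 0 } — -557/512
value(rrbbbbrbrrbr) = { -2 -3/2 -5/4 -9/8 -35/32 -279/256 | -557/512 -139/128 -69/64 -17/16 -1 0 } — -1115/1024
value(rrbbbbrbrrbrr) = { -2 -3/2 -5/4 -9/8 -35/32 -279/256 | -1115/1024 -557/512 -139/128 -69/64 -17/16 -1 0 } — -2231/2048
value(rrbbbbrbrrbrrb) = { -2 -3/2 -5/4 -9/8 -35/32 -279/256 -2231/2048 | -1115/1024 -557/512 -139/128 -69/64 -17/16 -1 0 } — -4461/4096
value(rrbbbbrbrrbrrbb) = { -2 -3/2 -5/4 -9/8 -35/32 -279/256 -2231/2048 -4461/4096 | -1115/1024 -557/512 -139/128 -69/64 -17/16 -1 0 } — -8921/8192

-8921/8192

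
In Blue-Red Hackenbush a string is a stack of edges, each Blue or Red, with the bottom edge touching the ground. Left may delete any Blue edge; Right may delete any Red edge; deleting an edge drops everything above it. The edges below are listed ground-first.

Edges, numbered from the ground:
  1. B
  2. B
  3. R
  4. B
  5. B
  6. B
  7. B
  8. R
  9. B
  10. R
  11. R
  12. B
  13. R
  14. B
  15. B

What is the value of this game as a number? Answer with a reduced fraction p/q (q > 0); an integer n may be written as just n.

Recurse on prefixes of the 15-edge string B B R B B B B R B R R B R B B:
edge 1 of 15 (B): { 0 | none } => 1
edge 2 of 15 (B): { 0 1 | none } => 2
edge 3 of 15 (R): { 0 1 | 2 } => 3/2
edge 4 of 15 (B): { 0 1 3/2 | 2 } => 7/4
edge 5 of 15 (B): { 0 1 3/2 7/4 | 2 } => 15/8
edge 6 of 15 (B): { 0 1 3/2 7/4 15/8 | 2 } => 31/16
edge 7 of 15 (B): { 0 1 3/2 7/4 15/8 31/16 | 2 } => 63/32
edge 8 of 15 (R): { 0 1 3/2 7/4 15/8 31/16 | 63/32 2 } => 125/64
edge 9 of 15 (B): { 0 1 3/2 7/4 15/8 31/16 125/64 | 63/32 2 } => 251/128
edge 10 of 15 (R): { 0 1 3/2 7/4 15/8 31/16 125/64 | 251/128 63/32 2 } => 501/256
edge 11 of 15 (R): { 0 1 3/2 7/4 15/8 31/16 125/64 | 501/256 251/128 63/32 2 } => 1001/512
edge 12 of 15 (B): { 0 1 3/2 7/4 15/8 31/16 125/64 1001/512 | 501/256 251/128 63/32 2 } => 2003/1024
edge 13 of 15 (R): { 0 1 3/2 7/4 15/8 31/16 125/64 1001/512 | 2003/1024 501/256 251/128 63/32 2 } => 4005/2048
edge 14 of 15 (B): { 0 1 3/2 7/4 15/8 31/16 125/64 1001/512 4005/2048 | 2003/1024 501/256 251/128 63/32 2 } => 8011/4096
edge 15 of 15 (B): { 0 1 3/2 7/4 15/8 31/16 125/64 1001/512 4005/2048 8011/4096 | 2003/1024 501/256 251/128 63/32 2 } => 16023/8192

16023/8192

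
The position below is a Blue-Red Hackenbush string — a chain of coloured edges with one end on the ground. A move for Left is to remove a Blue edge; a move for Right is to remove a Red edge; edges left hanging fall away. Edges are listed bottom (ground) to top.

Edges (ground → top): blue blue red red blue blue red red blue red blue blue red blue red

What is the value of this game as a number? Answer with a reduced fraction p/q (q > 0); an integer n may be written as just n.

11445/8192

v_1 [b]  L=[0]  R=[—]  = 1
v_2 [bb]  L=[0,1]  R=[—]  = 2
v_3 [bbr]  L=[0,1]  R=[2]  = 3/2
v_4 [bbrr]  L=[0,1]  R=[3/2,2]  = 5/4
v_5 [bbrrb]  L=[0,1,5/4]  R=[3/2,2]  = 11/8
v_6 [bbrrbb]  L=[0,1,5/4,11/8]  R=[3/2,2]  = 23/16
v_7 [bbrrbbr]  L=[0,1,5/4,11/8]  R=[23/16,3/2,2]  = 45/32
v_8 [bbrrbbrr]  L=[0,1,5/4,11/8]  R=[45/32,23/16,3/2,2]  = 89/64
v_9 [bbrrbbrrb]  L=[0,1,5/4,11/8,89/64]  R=[45/32,23/16,3/2,2]  = 179/128
v_10 [bbrrbbrrbr]  L=[0,1,5/4,11/8,89/64]  R=[179/128,45/32,23/16,3/2,2]  = 357/256
v_11 [bbrrbbrrbrb]  L=[0,1,5/4,11/8,89/64,357/256]  R=[179/128,45/32,23/16,3/2,2]  = 715/512
v_12 [bbrrbbrrbrbb]  L=[0,1,5/4,11/8,89/64,357/256,715/512]  R=[179/128,45/32,23/16,3/2,2]  = 1431/1024
v_13 [bbrrbbrrbrbbr]  L=[0,1,5/4,11/8,89/64,357/256,715/512]  R=[1431/1024,179/128,45/32,23/16,3/2,2]  = 2861/2048
v_14 [bbrrbbrrbrbbrb]  L=[0,1,5/4,11/8,89/64,357/256,715/512,2861/2048]  R=[1431/1024,179/128,45/32,23/16,3/2,2]  = 5723/4096
v_15 [bbrrbbrrbrbbrbr]  L=[0,1,5/4,11/8,89/64,357/256,715/512,2861/2048]  R=[5723/4096,1431/1024,179/128,45/32,23/16,3/2,2]  = 11445/8192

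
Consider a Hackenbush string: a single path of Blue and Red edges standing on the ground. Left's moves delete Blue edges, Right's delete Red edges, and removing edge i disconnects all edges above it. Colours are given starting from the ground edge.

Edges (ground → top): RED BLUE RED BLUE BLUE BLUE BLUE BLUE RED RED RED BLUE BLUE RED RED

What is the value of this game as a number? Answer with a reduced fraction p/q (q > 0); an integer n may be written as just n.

R: Left {  }, Right { 0 } => simplest -1
RB: Left { -1 }, Right { 0 } => simplest -1/2
RBR: Left { -1 }, Right { -1/2 0 } => simplest -3/4
RBRB: Left { -1 -3/4 }, Right { -1/2 0 } => simplest -5/8
RBRBB: Left { -1 -3/4 -5/8 }, Right { -1/2 0 } => simplest -9/16
RBRBBB: Left { -1 -3/4 -5/8 -9/16 }, Right { -1/2 0 } => simplest -17/32
RBRBBBB: Left { -1 -3/4 -5/8 -9/16 -17/32 }, Right { -1/2 0 } => simplest -33/64
RBRBBBBB: Left { -1 -3/4 -5/8 -9/16 -17/32 -33/64 }, Right { -1/2 0 } => simplest -65/128
RBRBBBBBR: Left { -1 -3/4 -5/8 -9/16 -17/32 -33/64 }, Right { -65/128 -1/2 0 } => simplest -131/256
RBRBBBBBRR: Left { -1 -3/4 -5/8 -9/16 -17/32 -33/64 }, Right { -131/256 -65/128 -1/2 0 } => simplest -263/512
RBRBBBBBRRR: Left { -1 -3/4 -5/8 -9/16 -17/32 -33/64 }, Right { -263/512 -131/256 -65/128 -1/2 0 } => simplest -527/1024
RBRBBBBBRRRB: Left { -1 -3/4 -5/8 -9/16 -17/32 -33/64 -527/1024 }, Right { -263/512 -131/256 -65/128 -1/2 0 } => simplest -1053/2048
RBRBBBBBRRRBB: Left { -1 -3/4 -5/8 -9/16 -17/32 -33/64 -527/1024 -1053/2048 }, Right { -263/512 -131/256 -65/128 -1/2 0 } => simplest -2105/4096
RBRBBBBBRRRBBR: Left { -1 -3/4 -5/8 -9/16 -17/32 -33/64 -527/1024 -1053/2048 }, Right { -2105/4096 -263/512 -131/256 -65/128 -1/2 0 } => simplest -4211/8192
RBRBBBBBRRRBBRR: Left { -1 -3/4 -5/8 -9/16 -17/32 -33/64 -527/1024 -1053/2048 }, Right { -4211/8192 -2105/4096 -263/512 -131/256 -65/128 -1/2 0 } => simplest -8423/16384

-8423/16384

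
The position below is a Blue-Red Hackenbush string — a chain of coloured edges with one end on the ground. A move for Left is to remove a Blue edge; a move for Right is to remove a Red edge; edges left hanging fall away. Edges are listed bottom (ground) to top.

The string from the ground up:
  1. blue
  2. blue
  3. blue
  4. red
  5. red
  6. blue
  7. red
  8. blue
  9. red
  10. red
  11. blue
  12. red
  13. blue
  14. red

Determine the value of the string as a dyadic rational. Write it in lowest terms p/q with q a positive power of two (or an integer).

4757/2048

1 of 14 · b · max L 0 · min R +∞ — 1
2 of 14 · bb · max L 1 · min R +∞ — 2
3 of 14 · bbb · max L 2 · min R +∞ — 3
4 of 14 · bbbr · max L 2 · min R 3 — 5/2
5 of 14 · bbbrr · max L 2 · min R 5/2 — 9/4
6 of 14 · bbbrrb · max L 9/4 · min R 5/2 — 19/8
7 of 14 · bbbrrbr · max L 9/4 · min R 19/8 — 37/16
8 of 14 · bbbrrbrb · max L 37/16 · min R 19/8 — 75/32
9 of 14 · bbbrrbrbr · max L 37/16 · min R 75/32 — 149/64
10 of 14 · bbbrrbrbrr · max L 37/16 · min R 149/64 — 297/128
11 of 14 · bbbrrbrbrrb · max L 297/128 · min R 149/64 — 595/256
12 of 14 · bbbrrbrbrrbr · max L 297/128 · min R 595/256 — 1189/512
13 of 14 · bbbrrbrbrrbrb · max L 1189/512 · min R 595/256 — 2379/1024
14 of 14 · bbbrrbrbrrbrbr · max L 1189/512 · min R 2379/1024 — 4757/2048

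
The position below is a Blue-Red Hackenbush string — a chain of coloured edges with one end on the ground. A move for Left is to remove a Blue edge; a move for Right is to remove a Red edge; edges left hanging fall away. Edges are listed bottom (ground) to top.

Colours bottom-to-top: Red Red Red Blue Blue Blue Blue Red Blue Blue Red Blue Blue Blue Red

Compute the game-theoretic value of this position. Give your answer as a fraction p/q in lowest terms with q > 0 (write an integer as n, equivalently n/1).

-8483/4096

Prefix values for Red Red Red Blue Blue Blue Blue Red Blue Blue Red Blue Blue Blue Red via {L|R} + simplicity:
val(R) = { none | 0 } -> -1
val(RR) = { none | -1,0 } -> -2
val(RRR) = { none | -2,-1,0 } -> -3
val(RRRB) = { -3 | -2,-1,0 } -> -5/2
val(RRRBB) = { -3,-5/2 | -2,-1,0 } -> -9/4
val(RRRBBB) = { -3,-5/2,-9/4 | -2,-1,0 } -> -17/8
val(RRRBBBB) = { -3,-5/2,-9/4,-17/8 | -2,-1,0 } -> -33/16
val(RRRBBBBR) = { -3,-5/2,-9/4,-17/8 | -33/16,-2,-1,0 } -> -67/32
val(RRRBBBBRB) = { -3,-5/2,-9/4,-17/8,-67/32 | -33/16,-2,-1,0 } -> -133/64
val(RRRBBBBRBB) = { -3,-5/2,-9/4,-17/8,-67/32,-133/64 | -33/16,-2,-1,0 } -> -265/128
val(RRRBBBBRBBR) = { -3,-5/2,-9/4,-17/8,-67/32,-133/64 | -265/128,-33/16,-2,-1,0 } -> -531/256
val(RRRBBBBRBBRB) = { -3,-5/2,-9/4,-17/8,-67/32,-133/64,-531/256 | -265/128,-33/16,-2,-1,0 } -> -1061/512
val(RRRBBBBRBBRBB) = { -3,-5/2,-9/4,-17/8,-67/32,-133/64,-531/256,-1061/512 | -265/128,-33/16,-2,-1,0 } -> -2121/1024
val(RRRBBBBRBBRBBB) = { -3,-5/2,-9/4,-17/8,-67/32,-133/64,-531/256,-1061/512,-2121/1024 | -265/128,-33/16,-2,-1,0 } -> -4241/2048
val(RRRBBBBRBBRBBBR) = { -3,-5/2,-9/4,-17/8,-67/32,-133/64,-531/256,-1061/512,-2121/1024 | -4241/2048,-265/128,-33/16,-2,-1,0 } -> -8483/4096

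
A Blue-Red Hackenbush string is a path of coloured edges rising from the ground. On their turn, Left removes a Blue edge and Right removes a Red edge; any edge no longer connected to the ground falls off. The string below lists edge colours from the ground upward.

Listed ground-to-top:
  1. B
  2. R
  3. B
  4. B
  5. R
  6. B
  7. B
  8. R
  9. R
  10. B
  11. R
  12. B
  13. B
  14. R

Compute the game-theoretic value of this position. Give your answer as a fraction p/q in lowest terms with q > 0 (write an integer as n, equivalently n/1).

6957/8192

Recurse on prefixes of the 14-edge string B R B B R B B R R B R B B R:
edge 1 of 14 (B): { 0 | (no moves) } so 1
edge 2 of 14 (R): { 0 | 1 } so 1/2
edge 3 of 14 (B): { 0 1/2 | 1 } so 3/4
edge 4 of 14 (B): { 0 1/2 3/4 | 1 } so 7/8
edge 5 of 14 (R): { 0 1/2 3/4 | 7/8 1 } so 13/16
edge 6 of 14 (B): { 0 1/2 3/4 13/16 | 7/8 1 } so 27/32
edge 7 of 14 (B): { 0 1/2 3/4 13/16 27/32 | 7/8 1 } so 55/64
edge 8 of 14 (R): { 0 1/2 3/4 13/16 27/32 | 55/64 7/8 1 } so 109/128
edge 9 of 14 (R): { 0 1/2 3/4 13/16 27/32 | 109/128 55/64 7/8 1 } so 217/256
edge 10 of 14 (B): { 0 1/2 3/4 13/16 27/32 217/256 | 109/128 55/64 7/8 1 } so 435/512
edge 11 of 14 (R): { 0 1/2 3/4 13/16 27/32 217/256 | 435/512 109/128 55/64 7/8 1 } so 869/1024
edge 12 of 14 (B): { 0 1/2 3/4 13/16 27/32 217/256 869/1024 | 435/512 109/128 55/64 7/8 1 } so 1739/2048
edge 13 of 14 (B): { 0 1/2 3/4 13/16 27/32 217/256 869/1024 1739/2048 | 435/512 109/128 55/64 7/8 1 } so 3479/4096
edge 14 of 14 (R): { 0 1/2 3/4 13/16 27/32 217/256 869/1024 1739/2048 | 3479/4096 435/512 109/128 55/64 7/8 1 } so 6957/8192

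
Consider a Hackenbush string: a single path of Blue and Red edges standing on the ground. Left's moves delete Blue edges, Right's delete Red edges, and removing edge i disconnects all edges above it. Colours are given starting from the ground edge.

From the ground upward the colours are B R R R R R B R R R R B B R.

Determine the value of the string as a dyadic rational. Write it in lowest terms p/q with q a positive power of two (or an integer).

269/8192

Build g(s[:k]) for k = 1..14, string s = B R R R R R B R R R R B B R.
1 of 14 · B · max L 0 · min R +∞ => 1
2 of 14 · BR · max L 0 · min R 1 => 1/2
3 of 14 · BRR · max L 0 · min R 1/2 => 1/4
4 of 14 · BRRR · max L 0 · min R 1/4 => 1/8
5 of 14 · BRRRR · max L 0 · min R 1/8 => 1/16
6 of 14 · BRRRRR · max L 0 · min R 1/16 => 1/32
7 of 14 · BRRRRRB · max L 1/32 · min R 1/16 => 3/64
8 of 14 · BRRRRRBR · max L 1/32 · min R 3/64 => 5/128
9 of 14 · BRRRRRBRR · max L 1/32 · min R 5/128 => 9/256
10 of 14 · BRRRRRBRRR · max L 1/32 · min R 9/256 => 17/512
11 of 14 · BRRRRRBRRRR · max L 1/32 · min R 17/512 => 33/1024
12 of 14 · BRRRRRBRRRRB · max L 33/1024 · min R 17/512 => 67/2048
13 of 14 · BRRRRRBRRRRBB · max L 67/2048 · min R 17/512 => 135/4096
14 of 14 · BRRRRRBRRRRBBR · max L 67/2048 · min R 135/4096 => 269/8192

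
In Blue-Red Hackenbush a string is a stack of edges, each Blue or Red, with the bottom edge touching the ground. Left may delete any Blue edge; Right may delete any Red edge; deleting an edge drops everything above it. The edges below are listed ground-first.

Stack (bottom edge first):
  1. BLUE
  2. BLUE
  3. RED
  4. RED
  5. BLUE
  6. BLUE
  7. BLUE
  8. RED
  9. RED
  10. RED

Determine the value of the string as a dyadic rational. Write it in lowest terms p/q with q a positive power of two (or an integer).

Recurse on prefixes of the 10-edge string BLUE BLUE RED RED BLUE BLUE BLUE RED RED RED:
1 of 10 · B · max L 0 · min R +∞ -> 1
2 of 10 · BB · max L 1 · min R +∞ -> 2
3 of 10 · BBR · max L 1 · min R 2 -> 3/2
4 of 10 · BBRR · max L 1 · min R 3/2 -> 5/4
5 of 10 · BBRRB · max L 5/4 · min R 3/2 -> 11/8
6 of 10 · BBRRBB · max L 11/8 · min R 3/2 -> 23/16
7 of 10 · BBRRBBB · max L 23/16 · min R 3/2 -> 47/32
8 of 10 · BBRRBBBR · max L 23/16 · min R 47/32 -> 93/64
9 of 10 · BBRRBBBRR · max L 23/16 · min R 93/64 -> 185/128
10 of 10 · BBRRBBBRRR · max L 23/16 · min R 185/128 -> 369/256

369/256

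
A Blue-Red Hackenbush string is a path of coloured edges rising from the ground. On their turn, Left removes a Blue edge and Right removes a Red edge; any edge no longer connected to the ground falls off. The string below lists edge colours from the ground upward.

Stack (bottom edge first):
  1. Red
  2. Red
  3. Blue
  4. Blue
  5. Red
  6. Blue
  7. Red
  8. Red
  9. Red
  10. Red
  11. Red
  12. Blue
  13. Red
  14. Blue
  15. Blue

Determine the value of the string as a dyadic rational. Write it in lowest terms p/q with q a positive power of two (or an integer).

Recurse on prefixes of the 15-edge string Red Red Blue Blue Red Blue Red Red Red Red Red Blue Red Blue Blue:
edge 1 of 15 (Red): {  | 0 } → -1
edge 2 of 15 (Red): {  | -1, 0 } → -2
edge 3 of 15 (Blue): { -2 | -1, 0 } → -3/2
edge 4 of 15 (Blue): { -2, -3/2 | -1, 0 } → -5/4
edge 5 of 15 (Red): { -2, -3/2 | -5/4, -1, 0 } → -11/8
edge 6 of 15 (Blue): { -2, -3/2, -11/8 | -5/4, -1, 0 } → -21/16
edge 7 of 15 (Red): { -2, -3/2, -11/8 | -21/16, -5/4, -1, 0 } → -43/32
edge 8 of 15 (Red): { -2, -3/2, -11/8 | -43/32, -21/16, -5/4, -1, 0 } → -87/64
edge 9 of 15 (Red): { -2, -3/2, -11/8 | -87/64, -43/32, -21/16, -5/4, -1, 0 } → -175/128
edge 10 of 15 (Red): { -2, -3/2, -11/8 | -175/128, -87/64, -43/32, -21/16, -5/4, -1, 0 } → -351/256
edge 11 of 15 (Red): { -2, -3/2, -11/8 | -351/256, -175/128, -87/64, -43/32, -21/16, -5/4, -1, 0 } → -703/512
edge 12 of 15 (Blue): { -2, -3/2, -11/8, -703/512 | -351/256, -175/128, -87/64, -43/32, -21/16, -5/4, -1, 0 } → -1405/1024
edge 13 of 15 (Red): { -2, -3/2, -11/8, -703/512 | -1405/1024, -351/256, -175/128, -87/64, -43/32, -21/16, -5/4, -1, 0 } → -2811/2048
edge 14 of 15 (Blue): { -2, -3/2, -11/8, -703/512, -2811/2048 | -1405/1024, -351/256, -175/128, -87/64, -43/32, -21/16, -5/4, -1, 0 } → -5621/4096
edge 15 of 15 (Blue): { -2, -3/2, -11/8, -703/512, -2811/2048, -5621/4096 | -1405/1024, -351/256, -175/128, -87/64, -43/32, -21/16, -5/4, -1, 0 } → -11241/8192

-11241/8192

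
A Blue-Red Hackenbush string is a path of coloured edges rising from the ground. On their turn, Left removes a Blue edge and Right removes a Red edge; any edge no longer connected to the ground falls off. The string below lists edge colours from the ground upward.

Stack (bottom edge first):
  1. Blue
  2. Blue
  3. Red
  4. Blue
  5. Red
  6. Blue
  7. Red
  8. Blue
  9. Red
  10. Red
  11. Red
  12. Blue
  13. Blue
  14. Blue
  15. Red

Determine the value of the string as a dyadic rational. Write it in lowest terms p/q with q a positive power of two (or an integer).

Build v(s[:k]) for k = 1..15, string s = Blue Blue Red Blue Red Blue Red Blue Red Red Red Blue Blue Blue Red.
v(B) = { 0 | — } gives 1
v(BB) = { 0 1 | — } gives 2
v(BBR) = { 0 1 | 2 } gives 3/2
v(BBRB) = { 0 1 3/2 | 2 } gives 7/4
v(BBRBR) = { 0 1 3/2 | 7/4 2 } gives 13/8
v(BBRBRB) = { 0 1 3/2 13/8 | 7/4 2 } gives 27/16
v(BBRBRBR) = { 0 1 3/2 13/8 | 27/16 7/4 2 } gives 53/32
v(BBRBRBRB) = { 0 1 3/2 13/8 53/32 | 27/16 7/4 2 } gives 107/64
v(BBRBRBRBR) = { 0 1 3/2 13/8 53/32 | 107/64 27/16 7/4 2 } gives 213/128
v(BBRBRBRBRR) = { 0 1 3/2 13/8 53/32 | 213/128 107/64 27/16 7/4 2 } gives 425/256
v(BBRBRBRBRRR) = { 0 1 3/2 13/8 53/32 | 425/256 213/128 107/64 27/16 7/4 2 } gives 849/512
v(BBRBRBRBRRRB) = { 0 1 3/2 13/8 53/32 849/512 | 425/256 213/128 107/64 27/16 7/4 2 } gives 1699/1024
v(BBRBRBRBRRRBB) = { 0 1 3/2 13/8 53/32 849/512 1699/1024 | 425/256 213/128 107/64 27/16 7/4 2 } gives 3399/2048
v(BBRBRBRBRRRBBB) = { 0 1 3/2 13/8 53/32 849/512 1699/1024 3399/2048 | 425/256 213/128 107/64 27/16 7/4 2 } gives 6799/4096
v(BBRBRBRBRRRBBBR) = { 0 1 3/2 13/8 53/32 849/512 1699/1024 3399/2048 | 6799/4096 425/256 213/128 107/64 27/16 7/4 2 } gives 13597/8192

13597/8192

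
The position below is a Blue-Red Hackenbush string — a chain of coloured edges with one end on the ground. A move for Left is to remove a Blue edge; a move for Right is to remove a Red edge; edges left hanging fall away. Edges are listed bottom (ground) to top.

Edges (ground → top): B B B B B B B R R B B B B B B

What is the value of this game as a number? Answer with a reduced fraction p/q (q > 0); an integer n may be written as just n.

edge 1 of 15 (B): { 0 | · } -> 1
edge 2 of 15 (B): { 0,1 | · } -> 2
edge 3 of 15 (B): { 0,1,2 | · } -> 3
edge 4 of 15 (B): { 0,1,2,3 | · } -> 4
edge 5 of 15 (B): { 0,1,2,3,4 | · } -> 5
edge 6 of 15 (B): { 0,1,2,3,4,5 | · } -> 6
edge 7 of 15 (B): { 0,1,2,3,4,5,6 | · } -> 7
edge 8 of 15 (R): { 0,1,2,3,4,5,6 | 7 } -> 13/2
edge 9 of 15 (R): { 0,1,2,3,4,5,6 | 13/2,7 } -> 25/4
edge 10 of 15 (B): { 0,1,2,3,4,5,6,25/4 | 13/2,7 } -> 51/8
edge 11 of 15 (B): { 0,1,2,3,4,5,6,25/4,51/8 | 13/2,7 } -> 103/16
edge 12 of 15 (B): { 0,1,2,3,4,5,6,25/4,51/8,103/16 | 13/2,7 } -> 207/32
edge 13 of 15 (B): { 0,1,2,3,4,5,6,25/4,51/8,103/16,207/32 | 13/2,7 } -> 415/64
edge 14 of 15 (B): { 0,1,2,3,4,5,6,25/4,51/8,103/16,207/32,415/64 | 13/2,7 } -> 831/128
edge 15 of 15 (B): { 0,1,2,3,4,5,6,25/4,51/8,103/16,207/32,415/64,831/128 | 13/2,7 } -> 1663/256

1663/256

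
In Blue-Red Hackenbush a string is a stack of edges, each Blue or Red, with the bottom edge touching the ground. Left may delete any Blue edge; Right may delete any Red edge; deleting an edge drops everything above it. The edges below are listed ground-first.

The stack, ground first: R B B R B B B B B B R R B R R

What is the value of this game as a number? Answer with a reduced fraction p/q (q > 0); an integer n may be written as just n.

-4151/16384

Build g(s[:k]) for k = 1..15, string s = R B B R B B B B B B R R B R R.
g_1 [R]  L=[∅]  R=[0]  ⇒ -1
g_2 [RB]  L=[-1]  R=[0]  ⇒ -1/2
g_3 [RBB]  L=[-1,-1/2]  R=[0]  ⇒ -1/4
g_4 [RBBR]  L=[-1,-1/2]  R=[-1/4,0]  ⇒ -3/8
g_5 [RBBRB]  L=[-1,-1/2,-3/8]  R=[-1/4,0]  ⇒ -5/16
g_6 [RBBRBB]  L=[-1,-1/2,-3/8,-5/16]  R=[-1/4,0]  ⇒ -9/32
g_7 [RBBRBBB]  L=[-1,-1/2,-3/8,-5/16,-9/32]  R=[-1/4,0]  ⇒ -17/64
g_8 [RBBRBBBB]  L=[-1,-1/2,-3/8,-5/16,-9/32,-17/64]  R=[-1/4,0]  ⇒ -33/128
g_9 [RBBRBBBBB]  L=[-1,-1/2,-3/8,-5/16,-9/32,-17/64,-33/128]  R=[-1/4,0]  ⇒ -65/256
g_10 [RBBRBBBBBB]  L=[-1,-1/2,-3/8,-5/16,-9/32,-17/64,-33/128,-65/256]  R=[-1/4,0]  ⇒ -129/512
g_11 [RBBRBBBBBBR]  L=[-1,-1/2,-3/8,-5/16,-9/32,-17/64,-33/128,-65/256]  R=[-129/512,-1/4,0]  ⇒ -259/1024
g_12 [RBBRBBBBBBRR]  L=[-1,-1/2,-3/8,-5/16,-9/32,-17/64,-33/128,-65/256]  R=[-259/1024,-129/512,-1/4,0]  ⇒ -519/2048
g_13 [RBBRBBBBBBRRB]  L=[-1,-1/2,-3/8,-5/16,-9/32,-17/64,-33/128,-65/256,-519/2048]  R=[-259/1024,-129/512,-1/4,0]  ⇒ -1037/4096
g_14 [RBBRBBBBBBRRBR]  L=[-1,-1/2,-3/8,-5/16,-9/32,-17/64,-33/128,-65/256,-519/2048]  R=[-1037/4096,-259/1024,-129/512,-1/4,0]  ⇒ -2075/8192
g_15 [RBBRBBBBBBRRBRR]  L=[-1,-1/2,-3/8,-5/16,-9/32,-17/64,-33/128,-65/256,-519/2048]  R=[-2075/8192,-1037/4096,-259/1024,-129/512,-1/4,0]  ⇒ -4151/16384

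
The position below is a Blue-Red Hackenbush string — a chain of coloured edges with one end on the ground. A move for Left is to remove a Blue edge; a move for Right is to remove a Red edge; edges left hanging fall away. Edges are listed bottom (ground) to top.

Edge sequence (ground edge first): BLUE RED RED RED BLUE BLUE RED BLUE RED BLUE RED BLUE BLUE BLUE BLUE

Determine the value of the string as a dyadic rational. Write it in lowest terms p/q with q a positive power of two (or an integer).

3423/16384

B: Left { 0 }, Right { · } = simplest 1
BR: Left { 0 }, Right { 1 } = simplest 1/2
BRR: Left { 0 }, Right { 1/2, 1 } = simplest 1/4
BRRR: Left { 0 }, Right { 1/4, 1/2, 1 } = simplest 1/8
BRRRB: Left { 0, 1/8 }, Right { 1/4, 1/2, 1 } = simplest 3/16
BRRRBB: Left { 0, 1/8, 3/16 }, Right { 1/4, 1/2, 1 } = simplest 7/32
BRRRBBR: Left { 0, 1/8, 3/16 }, Right { 7/32, 1/4, 1/2, 1 } = simplest 13/64
BRRRBBRB: Left { 0, 1/8, 3/16, 13/64 }, Right { 7/32, 1/4, 1/2, 1 } = simplest 27/128
BRRRBBRBR: Left { 0, 1/8, 3/16, 13/64 }, Right { 27/128, 7/32, 1/4, 1/2, 1 } = simplest 53/256
BRRRBBRBRB: Left { 0, 1/8, 3/16, 13/64, 53/256 }, Right { 27/128, 7/32, 1/4, 1/2, 1 } = simplest 107/512
BRRRBBRBRBR: Left { 0, 1/8, 3/16, 13/64, 53/256 }, Right { 107/512, 27/128, 7/32, 1/4, 1/2, 1 } = simplest 213/1024
BRRRBBRBRBRB: Left { 0, 1/8, 3/16, 13/64, 53/256, 213/1024 }, Right { 107/512, 27/128, 7/32, 1/4, 1/2, 1 } = simplest 427/2048
BRRRBBRBRBRBB: Left { 0, 1/8, 3/16, 13/64, 53/256, 213/1024, 427/2048 }, Right { 107/512, 27/128, 7/32, 1/4, 1/2, 1 } = simplest 855/4096
BRRRBBRBRBRBBB: Left { 0, 1/8, 3/16, 13/64, 53/256, 213/1024, 427/2048, 855/4096 }, Right { 107/512, 27/128, 7/32, 1/4, 1/2, 1 } = simplest 1711/8192
BRRRBBRBRBRBBBB: Left { 0, 1/8, 3/16, 13/64, 53/256, 213/1024, 427/2048, 855/4096, 1711/8192 }, Right { 107/512, 27/128, 7/32, 1/4, 1/2, 1 } = simplest 3423/16384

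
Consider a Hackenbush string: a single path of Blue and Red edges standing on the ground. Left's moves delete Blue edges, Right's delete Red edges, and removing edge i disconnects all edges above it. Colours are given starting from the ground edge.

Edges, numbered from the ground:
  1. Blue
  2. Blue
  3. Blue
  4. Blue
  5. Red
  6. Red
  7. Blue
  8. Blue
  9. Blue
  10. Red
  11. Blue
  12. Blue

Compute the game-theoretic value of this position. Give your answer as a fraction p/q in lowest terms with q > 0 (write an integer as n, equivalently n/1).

887/256

edge 1 of 12 (Blue): { 0 |  } gives 1
edge 2 of 12 (Blue): { 0, 1 |  } gives 2
edge 3 of 12 (Blue): { 0, 1, 2 |  } gives 3
edge 4 of 12 (Blue): { 0, 1, 2, 3 |  } gives 4
edge 5 of 12 (Red): { 0, 1, 2, 3 | 4 } gives 7/2
edge 6 of 12 (Red): { 0, 1, 2, 3 | 7/2, 4 } gives 13/4
edge 7 of 12 (Blue): { 0, 1, 2, 3, 13/4 | 7/2, 4 } gives 27/8
edge 8 of 12 (Blue): { 0, 1, 2, 3, 13/4, 27/8 | 7/2, 4 } gives 55/16
edge 9 of 12 (Blue): { 0, 1, 2, 3, 13/4, 27/8, 55/16 | 7/2, 4 } gives 111/32
edge 10 of 12 (Red): { 0, 1, 2, 3, 13/4, 27/8, 55/16 | 111/32, 7/2, 4 } gives 221/64
edge 11 of 12 (Blue): { 0, 1, 2, 3, 13/4, 27/8, 55/16, 221/64 | 111/32, 7/2, 4 } gives 443/128
edge 12 of 12 (Blue): { 0, 1, 2, 3, 13/4, 27/8, 55/16, 221/64, 443/128 | 111/32, 7/2, 4 } gives 887/256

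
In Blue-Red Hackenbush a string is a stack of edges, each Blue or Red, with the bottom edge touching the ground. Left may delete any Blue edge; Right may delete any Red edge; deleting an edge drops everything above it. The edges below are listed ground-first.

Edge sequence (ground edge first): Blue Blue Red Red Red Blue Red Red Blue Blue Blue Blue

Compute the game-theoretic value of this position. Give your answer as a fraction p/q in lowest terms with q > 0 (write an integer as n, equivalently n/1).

1183/1024

Recurse on prefixes of the 12-edge string Blue Blue Red Red Red Blue Red Red Blue Blue Blue Blue:
step 1: add Blue to get B; options L={ 0 } R={ — } so 1
step 2: add Blue to get BB; options L={ 0; 1 } R={ — } so 2
step 3: add Red to get BBR; options L={ 0; 1 } R={ 2 } so 3/2
step 4: add Red to get BBRR; options L={ 0; 1 } R={ 3/2; 2 } so 5/4
step 5: add Red to get BBRRR; options L={ 0; 1 } R={ 5/4; 3/2; 2 } so 9/8
step 6: add Blue to get BBRRRB; options L={ 0; 1; 9/8 } R={ 5/4; 3/2; 2 } so 19/16
step 7: add Red to get BBRRRBR; options L={ 0; 1; 9/8 } R={ 19/16; 5/4; 3/2; 2 } so 37/32
step 8: add Red to get BBRRRBRR; options L={ 0; 1; 9/8 } R={ 37/32; 19/16; 5/4; 3/2; 2 } so 73/64
step 9: add Blue to get BBRRRBRRB; options L={ 0; 1; 9/8; 73/64 } R={ 37/32; 19/16; 5/4; 3/2; 2 } so 147/128
step 10: add Blue to get BBRRRBRRBB; options L={ 0; 1; 9/8; 73/64; 147/128 } R={ 37/32; 19/16; 5/4; 3/2; 2 } so 295/256
step 11: add Blue to get BBRRRBRRBBB; options L={ 0; 1; 9/8; 73/64; 147/128; 295/256 } R={ 37/32; 19/16; 5/4; 3/2; 2 } so 591/512
step 12: add Blue to get BBRRRBRRBBBB; options L={ 0; 1; 9/8; 73/64; 147/128; 295/256; 591/512 } R={ 37/32; 19/16; 5/4; 3/2; 2 } so 1183/1024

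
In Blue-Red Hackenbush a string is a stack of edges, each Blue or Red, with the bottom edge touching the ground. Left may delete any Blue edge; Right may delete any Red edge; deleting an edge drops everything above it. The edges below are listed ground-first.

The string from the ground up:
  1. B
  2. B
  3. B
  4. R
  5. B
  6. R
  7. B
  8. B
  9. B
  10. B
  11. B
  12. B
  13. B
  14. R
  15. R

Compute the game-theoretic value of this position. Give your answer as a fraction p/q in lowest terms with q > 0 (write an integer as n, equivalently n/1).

11257/4096

Build val(s[:k]) for k = 1..15, string s = B B B R B R B B B B B B B R R.
val(B) = { 0 | — } = 1
val(BB) = { 0,1 | — } = 2
val(BBB) = { 0,1,2 | — } = 3
val(BBBR) = { 0,1,2 | 3 } = 5/2
val(BBBRB) = { 0,1,2,5/2 | 3 } = 11/4
val(BBBRBR) = { 0,1,2,5/2 | 11/4,3 } = 21/8
val(BBBRBRB) = { 0,1,2,5/2,21/8 | 11/4,3 } = 43/16
val(BBBRBRBB) = { 0,1,2,5/2,21/8,43/16 | 11/4,3 } = 87/32
val(BBBRBRBBB) = { 0,1,2,5/2,21/8,43/16,87/32 | 11/4,3 } = 175/64
val(BBBRBRBBBB) = { 0,1,2,5/2,21/8,43/16,87/32,175/64 | 11/4,3 } = 351/128
val(BBBRBRBBBBB) = { 0,1,2,5/2,21/8,43/16,87/32,175/64,351/128 | 11/4,3 } = 703/256
val(BBBRBRBBBBBB) = { 0,1,2,5/2,21/8,43/16,87/32,175/64,351/128,703/256 | 11/4,3 } = 1407/512
val(BBBRBRBBBBBBB) = { 0,1,2,5/2,21/8,43/16,87/32,175/64,351/128,703/256,1407/512 | 11/4,3 } = 2815/1024
val(BBBRBRBBBBBBBR) = { 0,1,2,5/2,21/8,43/16,87/32,175/64,351/128,703/256,1407/512 | 2815/1024,11/4,3 } = 5629/2048
val(BBBRBRBBBBBBBRR) = { 0,1,2,5/2,21/8,43/16,87/32,175/64,351/128,703/256,1407/512 | 5629/2048,2815/1024,11/4,3 } = 11257/4096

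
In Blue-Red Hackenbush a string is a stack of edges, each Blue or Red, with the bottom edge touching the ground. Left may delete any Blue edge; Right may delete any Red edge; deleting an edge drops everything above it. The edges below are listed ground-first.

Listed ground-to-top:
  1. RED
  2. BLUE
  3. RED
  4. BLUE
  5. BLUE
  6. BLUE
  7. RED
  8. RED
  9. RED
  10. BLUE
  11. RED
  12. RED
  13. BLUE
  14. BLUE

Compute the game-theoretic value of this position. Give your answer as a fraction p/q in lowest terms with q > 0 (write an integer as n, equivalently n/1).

Build value(s[:k]) for k = 1..14, string s = RED BLUE RED BLUE BLUE BLUE RED RED RED BLUE RED RED BLUE BLUE.
step 1: add RED to get R; options L={ ∅ } R={ 0 } => -1
step 2: add BLUE to get RB; options L={ -1 } R={ 0 } => -1/2
step 3: add RED to get RBR; options L={ -1 } R={ -1/2, 0 } => -3/4
step 4: add BLUE to get RBRB; options L={ -1, -3/4 } R={ -1/2, 0 } => -5/8
step 5: add BLUE to get RBRBB; options L={ -1, -3/4, -5/8 } R={ -1/2, 0 } => -9/16
step 6: add BLUE to get RBRBBB; options L={ -1, -3/4, -5/8, -9/16 } R={ -1/2, 0 } => -17/32
step 7: add RED to get RBRBBBR; options L={ -1, -3/4, -5/8, -9/16 } R={ -17/32, -1/2, 0 } => -35/64
step 8: add RED to get RBRBBBRR; options L={ -1, -3/4, -5/8, -9/16 } R={ -35/64, -17/32, -1/2, 0 } => -71/128
step 9: add RED to get RBRBBBRRR; options L={ -1, -3/4, -5/8, -9/16 } R={ -71/128, -35/64, -17/32, -1/2, 0 } => -143/256
step 10: add BLUE to get RBRBBBRRRB; options L={ -1, -3/4, -5/8, -9/16, -143/256 } R={ -71/128, -35/64, -17/32, -1/2, 0 } => -285/512
step 11: add RED to get RBRBBBRRRBR; options L={ -1, -3/4, -5/8, -9/16, -143/256 } R={ -285/512, -71/128, -35/64, -17/32, -1/2, 0 } => -571/1024
step 12: add RED to get RBRBBBRRRBRR; options L={ -1, -3/4, -5/8, -9/16, -143/256 } R={ -571/1024, -285/512, -71/128, -35/64, -17/32, -1/2, 0 } => -1143/2048
step 13: add BLUE to get RBRBBBRRRBRRB; options L={ -1, -3/4, -5/8, -9/16, -143/256, -1143/2048 } R={ -571/1024, -285/512, -71/128, -35/64, -17/32, -1/2, 0 } => -2285/4096
step 14: add BLUE to get RBRBBBRRRBRRBB; options L={ -1, -3/4, -5/8, -9/16, -143/256, -1143/2048, -2285/4096 } R={ -571/1024, -285/512, -71/128, -35/64, -17/32, -1/2, 0 } => -4569/8192

-4569/8192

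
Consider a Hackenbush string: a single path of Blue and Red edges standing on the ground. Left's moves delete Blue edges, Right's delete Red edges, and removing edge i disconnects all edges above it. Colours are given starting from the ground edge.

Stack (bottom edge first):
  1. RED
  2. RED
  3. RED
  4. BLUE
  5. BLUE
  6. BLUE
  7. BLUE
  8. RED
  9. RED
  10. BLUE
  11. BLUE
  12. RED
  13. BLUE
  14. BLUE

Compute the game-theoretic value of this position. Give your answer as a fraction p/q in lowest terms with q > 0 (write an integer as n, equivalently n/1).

G(R) = { · | 0 } so -1
G(RR) = { · | -1 0 } so -2
G(RRR) = { · | -2 -1 0 } so -3
G(RRRB) = { -3 | -2 -1 0 } so -5/2
G(RRRBB) = { -3 -5/2 | -2 -1 0 } so -9/4
G(RRRBBB) = { -3 -5/2 -9/4 | -2 -1 0 } so -17/8
G(RRRBBBB) = { -3 -5/2 -9/4 -17/8 | -2 -1 0 } so -33/16
G(RRRBBBBR) = { -3 -5/2 -9/4 -17/8 | -33/16 -2 -1 0 } so -67/32
G(RRRBBBBRR) = { -3 -5/2 -9/4 -17/8 | -67/32 -33/16 -2 -1 0 } so -135/64
G(RRRBBBBRRB) = { -3 -5/2 -9/4 -17/8 -135/64 | -67/32 -33/16 -2 -1 0 } so -269/128
G(RRRBBBBRRBB) = { -3 -5/2 -9/4 -17/8 -135/64 -269/128 | -67/32 -33/16 -2 -1 0 } so -537/256
G(RRRBBBBRRBBR) = { -3 -5/2 -9/4 -17/8 -135/64 -269/128 | -537/256 -67/32 -33/16 -2 -1 0 } so -1075/512
G(RRRBBBBRRBBRB) = { -3 -5/2 -9/4 -17/8 -135/64 -269/128 -1075/512 | -537/256 -67/32 -33/16 -2 -1 0 } so -2149/1024
G(RRRBBBBRRBBRBB) = { -3 -5/2 -9/4 -17/8 -135/64 -269/128 -1075/512 -2149/1024 | -537/256 -67/32 -33/16 -2 -1 0 } so -4297/2048

-4297/2048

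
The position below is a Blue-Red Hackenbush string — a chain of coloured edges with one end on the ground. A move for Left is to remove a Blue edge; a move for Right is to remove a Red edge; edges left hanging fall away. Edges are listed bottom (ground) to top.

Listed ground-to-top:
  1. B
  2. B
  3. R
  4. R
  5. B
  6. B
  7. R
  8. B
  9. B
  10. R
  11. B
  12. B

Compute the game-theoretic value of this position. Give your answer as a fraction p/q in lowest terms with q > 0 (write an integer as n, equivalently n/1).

1463/1024

Build g(s[:k]) for k = 1..12, string s = B B R R B B R B B R B B.
step 1: add B to get B; options L={ 0 } R={  } -> 1
step 2: add B to get BB; options L={ 0 1 } R={  } -> 2
step 3: add R to get BBR; options L={ 0 1 } R={ 2 } -> 3/2
step 4: add R to get BBRR; options L={ 0 1 } R={ 3/2 2 } -> 5/4
step 5: add B to get BBRRB; options L={ 0 1 5/4 } R={ 3/2 2 } -> 11/8
step 6: add B to get BBRRBB; options L={ 0 1 5/4 11/8 } R={ 3/2 2 } -> 23/16
step 7: add R to get BBRRBBR; options L={ 0 1 5/4 11/8 } R={ 23/16 3/2 2 } -> 45/32
step 8: add B to get BBRRBBRB; options L={ 0 1 5/4 11/8 45/32 } R={ 23/16 3/2 2 } -> 91/64
step 9: add B to get BBRRBBRBB; options L={ 0 1 5/4 11/8 45/32 91/64 } R={ 23/16 3/2 2 } -> 183/128
step 10: add R to get BBRRBBRBBR; options L={ 0 1 5/4 11/8 45/32 91/64 } R={ 183/128 23/16 3/2 2 } -> 365/256
step 11: add B to get BBRRBBRBBRB; options L={ 0 1 5/4 11/8 45/32 91/64 365/256 } R={ 183/128 23/16 3/2 2 } -> 731/512
step 12: add B to get BBRRBBRBBRBB; options L={ 0 1 5/4 11/8 45/32 91/64 365/256 731/512 } R={ 183/128 23/16 3/2 2 } -> 1463/1024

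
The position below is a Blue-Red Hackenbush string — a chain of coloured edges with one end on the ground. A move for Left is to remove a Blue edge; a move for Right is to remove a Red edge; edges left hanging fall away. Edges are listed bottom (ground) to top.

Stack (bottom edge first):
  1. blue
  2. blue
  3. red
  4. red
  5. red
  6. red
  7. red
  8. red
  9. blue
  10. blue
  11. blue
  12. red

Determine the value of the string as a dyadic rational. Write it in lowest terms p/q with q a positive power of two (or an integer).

Prefix values for blue blue red red red red red red blue blue blue red via {L|R} + simplicity:
b: Left { 0 }, Right { none } -> simplest 1
bb: Left { 0, 1 }, Right { none } -> simplest 2
bbr: Left { 0, 1 }, Right { 2 } -> simplest 3/2
bbrr: Left { 0, 1 }, Right { 3/2, 2 } -> simplest 5/4
bbrrr: Left { 0, 1 }, Right { 5/4, 3/2, 2 } -> simplest 9/8
bbrrrr: Left { 0, 1 }, Right { 9/8, 5/4, 3/2, 2 } -> simplest 17/16
bbrrrrr: Left { 0, 1 }, Right { 17/16, 9/8, 5/4, 3/2, 2 } -> simplest 33/32
bbrrrrrr: Left { 0, 1 }, Right { 33/32, 17/16, 9/8, 5/4, 3/2, 2 } -> simplest 65/64
bbrrrrrrb: Left { 0, 1, 65/64 }, Right { 33/32, 17/16, 9/8, 5/4, 3/2, 2 } -> simplest 131/128
bbrrrrrrbb: Left { 0, 1, 65/64, 131/128 }, Right { 33/32, 17/16, 9/8, 5/4, 3/2, 2 } -> simplest 263/256
bbrrrrrrbbb: Left { 0, 1, 65/64, 131/128, 263/256 }, Right { 33/32, 17/16, 9/8, 5/4, 3/2, 2 } -> simplest 527/512
bbrrrrrrbbbr: Left { 0, 1, 65/64, 131/128, 263/256 }, Right { 527/512, 33/32, 17/16, 9/8, 5/4, 3/2, 2 } -> simplest 1053/1024

1053/1024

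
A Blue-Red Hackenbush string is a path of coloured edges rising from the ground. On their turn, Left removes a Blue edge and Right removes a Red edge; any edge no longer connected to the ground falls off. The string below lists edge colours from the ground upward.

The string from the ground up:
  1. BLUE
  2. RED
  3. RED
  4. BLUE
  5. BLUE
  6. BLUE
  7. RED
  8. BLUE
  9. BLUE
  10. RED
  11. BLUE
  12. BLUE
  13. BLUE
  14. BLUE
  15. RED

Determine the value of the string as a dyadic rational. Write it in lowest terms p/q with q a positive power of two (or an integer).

7613/16384

1 of 15 · B · max L 0 · min R +∞ → 1
2 of 15 · BR · max L 0 · min R 1 → 1/2
3 of 15 · BRR · max L 0 · min R 1/2 → 1/4
4 of 15 · BRRB · max L 1/4 · min R 1/2 → 3/8
5 of 15 · BRRBB · max L 3/8 · min R 1/2 → 7/16
6 of 15 · BRRBBB · max L 7/16 · min R 1/2 → 15/32
7 of 15 · BRRBBBR · max L 7/16 · min R 15/32 → 29/64
8 of 15 · BRRBBBRB · max L 29/64 · min R 15/32 → 59/128
9 of 15 · BRRBBBRBB · max L 59/128 · min R 15/32 → 119/256
10 of 15 · BRRBBBRBBR · max L 59/128 · min R 119/256 → 237/512
11 of 15 · BRRBBBRBBRB · max L 237/512 · min R 119/256 → 475/1024
12 of 15 · BRRBBBRBBRBB · max L 475/1024 · min R 119/256 → 951/2048
13 of 15 · BRRBBBRBBRBBB · max L 951/2048 · min R 119/256 → 1903/4096
14 of 15 · BRRBBBRBBRBBBB · max L 1903/4096 · min R 119/256 → 3807/8192
15 of 15 · BRRBBBRBBRBBBBR · max L 1903/4096 · min R 3807/8192 → 7613/16384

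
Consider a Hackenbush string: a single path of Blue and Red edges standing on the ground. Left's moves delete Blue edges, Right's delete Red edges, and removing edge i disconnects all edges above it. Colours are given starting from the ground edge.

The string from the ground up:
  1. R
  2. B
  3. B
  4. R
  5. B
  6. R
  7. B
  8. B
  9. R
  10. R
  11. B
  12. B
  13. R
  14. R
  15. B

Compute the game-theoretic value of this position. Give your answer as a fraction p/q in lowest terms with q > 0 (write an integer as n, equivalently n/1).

-5325/16384

Prefix values for R B B R B R B B R R B B R R B via {L|R} + simplicity:
R: Left { · }, Right { 0 } → simplest -1
RB: Left { -1 }, Right { 0 } → simplest -1/2
RBB: Left { -1,-1/2 }, Right { 0 } → simplest -1/4
RBBR: Left { -1,-1/2 }, Right { -1/4,0 } → simplest -3/8
RBBRB: Left { -1,-1/2,-3/8 }, Right { -1/4,0 } → simplest -5/16
RBBRBR: Left { -1,-1/2,-3/8 }, Right { -5/16,-1/4,0 } → simplest -11/32
RBBRBRB: Left { -1,-1/2,-3/8,-11/32 }, Right { -5/16,-1/4,0 } → simplest -21/64
RBBRBRBB: Left { -1,-1/2,-3/8,-11/32,-21/64 }, Right { -5/16,-1/4,0 } → simplest -41/128
RBBRBRBBR: Left { -1,-1/2,-3/8,-11/32,-21/64 }, Right { -41/128,-5/16,-1/4,0 } → simplest -83/256
RBBRBRBBRR: Left { -1,-1/2,-3/8,-11/32,-21/64 }, Right { -83/256,-41/128,-5/16,-1/4,0 } → simplest -167/512
RBBRBRBBRRB: Left { -1,-1/2,-3/8,-11/32,-21/64,-167/512 }, Right { -83/256,-41/128,-5/16,-1/4,0 } → simplest -333/1024
RBBRBRBBRRBB: Left { -1,-1/2,-3/8,-11/32,-21/64,-167/512,-333/1024 }, Right { -83/256,-41/128,-5/16,-1/4,0 } → simplest -665/2048
RBBRBRBBRRBBR: Left { -1,-1/2,-3/8,-11/32,-21/64,-167/512,-333/1024 }, Right { -665/2048,-83/256,-41/128,-5/16,-1/4,0 } → simplest -1331/4096
RBBRBRBBRRBBRR: Left { -1,-1/2,-3/8,-11/32,-21/64,-167/512,-333/1024 }, Right { -1331/4096,-665/2048,-83/256,-41/128,-5/16,-1/4,0 } → simplest -2663/8192
RBBRBRBBRRBBRRB: Left { -1,-1/2,-3/8,-11/32,-21/64,-167/512,-333/1024,-2663/8192 }, Right { -1331/4096,-665/2048,-83/256,-41/128,-5/16,-1/4,0 } → simplest -5325/16384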